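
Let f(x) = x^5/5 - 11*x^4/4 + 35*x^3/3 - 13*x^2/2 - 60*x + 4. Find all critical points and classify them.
f'(x) = x^4 - 11*x^3 + 35*x^2 - 13*x - 60

Solve f'(x) = 0:
  Factor: x^4 - 11*x^3 + 35*x^2 - 13*x - 60 = (x - 5)*(x - 4)*(x - 3)*(x + 1) = 0.
  ⇒ x = -1, 3, 4, 5

f''(x) = 4*x^3 - 33*x^2 + 70*x - 13
Second-derivative test at each critical point:
  f''(-1) = -120 < 0 → local maximum
  f''(3) = 8 > 0 → local minimum
  f''(4) = -5 < 0 → local maximum
  f''(5) = 12 > 0 → local minimum

Critical points: x = -1 (local maximum); x = 3 (local minimum); x = 4 (local maximum); x = 5 (local minimum)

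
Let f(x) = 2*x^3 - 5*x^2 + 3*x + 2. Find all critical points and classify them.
f'(x) = 6*x^2 - 10*x + 3

Solve f'(x) = 0:
  6*x^2 - 10*x + 3 = 0 has no rational roots; quadratic formula: x = (10 ± √28)/12.
  ⇒ x = 5/6 - sqrt(7)/6 ≈ 0.3924, sqrt(7)/6 + 5/6 ≈ 1.2743

f''(x) = 12*x - 10
Second-derivative test at each critical point:
  f''(0.3924) = -5.2915 < 0 → local maximum
  f''(1.2743) = 5.2915 > 0 → local minimum

Critical points: x = 5/6 - sqrt(7)/6 ≈ 0.3924 (local maximum); x = sqrt(7)/6 + 5/6 ≈ 1.2743 (local minimum)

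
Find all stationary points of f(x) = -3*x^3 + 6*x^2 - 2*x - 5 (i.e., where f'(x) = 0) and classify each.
f'(x) = -9*x^2 + 12*x - 2

Solve f'(x) = 0:
  9*x^2 - 12*x + 2 = 0 has no rational roots; quadratic formula: x = (12 ± √72)/18.
  ⇒ x = 2/3 - sqrt(2)/3 ≈ 0.1953, sqrt(2)/3 + 2/3 ≈ 1.1381

f''(x) = 12 - 18*x
Second-derivative test at each critical point:
  f''(0.1953) = 8.4853 > 0 → local minimum
  f''(1.1381) = -8.4853 < 0 → local maximum

Critical points: x = 2/3 - sqrt(2)/3 ≈ 0.1953 (local minimum); x = sqrt(2)/3 + 2/3 ≈ 1.1381 (local maximum)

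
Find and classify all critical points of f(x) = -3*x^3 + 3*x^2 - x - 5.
f'(x) = -9*x^2 + 6*x - 1

Solve f'(x) = 0:
  Factor: -9*x^2 + 6*x - 1 = -(3*x - 1)^2 = 0.
  ⇒ x = 1/3

f''(x) = 6 - 18*x
Second-derivative test at each critical point:
  f''(1/3) = 0, so the second-derivative test is inconclusive; use the first-derivative test: f'(1/12) = -0.5625, f'(7/12) = -0.5625 — f' is negative on both sides (no sign change) → neither a local maximum nor a local minimum

Critical points: x = 1/3 (neither)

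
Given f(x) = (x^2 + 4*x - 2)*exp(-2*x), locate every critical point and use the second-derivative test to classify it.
f'(x) = 2*(-x^2 - 3*x + 4)*exp(-2*x)

Solve f'(x) = 0:
  f'(x) = (-2*x^2 - 6*x + 8)·exp(-2*x) and exp(-2*x) > 0 for every x, so f'(x) = 0 ⇔ -2*x^2 - 6*x + 8 = 0.
  Factor: -2*x^2 - 6*x + 8 = -2*(x - 1)*(x + 4) = 0.
  ⇒ x = -4, 1

f''(x) = 2*(2*x^2 + 4*x - 11)*exp(-2*x)
Second-derivative test at each critical point:
  f''(-4) = 29809.5799 > 0 → local minimum
  f''(1) = -1.3534 < 0 → local maximum

Critical points: x = -4 (local minimum); x = 1 (local maximum)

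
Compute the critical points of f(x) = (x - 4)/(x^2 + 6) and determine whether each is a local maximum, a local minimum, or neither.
f'(x) = (x^2 - 2*x*(x - 4) + 6)/(x^2 + 6)^2

Solve f'(x) = 0:
  f'(x) = -(x^2 - 8*x - 6)/(x^2 + 6)^2; the denominator is positive wherever f is defined, so f'(x) = 0 ⇔ -x^2 + 8*x + 6 = 0.
  x^2 - 8*x - 6 = 0 has no rational roots; quadratic formula: x = (8 ± √88)/2.
  ⇒ x = 4 - sqrt(22) ≈ -0.6904, 4 + sqrt(22) ≈ 8.6904

f''(x) = 2*(4*x^2*(x - 4) + (4 - 3*x)*(x^2 + 6))/(x^2 + 6)^3
Second-derivative test at each critical point:
  f''(-0.6904) = 0.2236 > 0 → local minimum
  f''(8.6904) = -0.0014 < 0 → local maximum

Critical points: x = 4 - sqrt(22) ≈ -0.6904 (local minimum); x = 4 + sqrt(22) ≈ 8.6904 (local maximum)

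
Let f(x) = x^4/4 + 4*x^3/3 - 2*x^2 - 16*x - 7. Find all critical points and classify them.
f'(x) = x^3 + 4*x^2 - 4*x - 16

Solve f'(x) = 0:
  Factor: x^3 + 4*x^2 - 4*x - 16 = (x - 2)*(x + 2)*(x + 4) = 0.
  ⇒ x = -4, -2, 2

f''(x) = 3*x^2 + 8*x - 4
Second-derivative test at each critical point:
  f''(-4) = 12 > 0 → local minimum
  f''(-2) = -8 < 0 → local maximum
  f''(2) = 24 > 0 → local minimum

Critical points: x = -4 (local minimum); x = -2 (local maximum); x = 2 (local minimum)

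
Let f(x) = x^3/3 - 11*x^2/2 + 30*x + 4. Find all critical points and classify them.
f'(x) = x^2 - 11*x + 30

Solve f'(x) = 0:
  Factor: x^2 - 11*x + 30 = (x - 6)*(x - 5) = 0.
  ⇒ x = 5, 6

f''(x) = 2*x - 11
Second-derivative test at each critical point:
  f''(5) = -1 < 0 → local maximum
  f''(6) = 1 > 0 → local minimum

Critical points: x = 5 (local maximum); x = 6 (local minimum)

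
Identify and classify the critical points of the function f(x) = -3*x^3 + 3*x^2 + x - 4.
f'(x) = -9*x^2 + 6*x + 1

Solve f'(x) = 0:
  9*x^2 - 6*x - 1 = 0 has no rational roots; quadratic formula: x = (6 ± √72)/18.
  ⇒ x = 1/3 - sqrt(2)/3 ≈ -0.1381, 1/3 + sqrt(2)/3 ≈ 0.8047

f''(x) = 6 - 18*x
Second-derivative test at each critical point:
  f''(-0.1381) = 8.4853 > 0 → local minimum
  f''(0.8047) = -8.4853 < 0 → local maximum

Critical points: x = 1/3 - sqrt(2)/3 ≈ -0.1381 (local minimum); x = 1/3 + sqrt(2)/3 ≈ 0.8047 (local maximum)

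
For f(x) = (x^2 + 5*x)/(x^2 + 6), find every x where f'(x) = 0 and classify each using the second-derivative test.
f'(x) = (-5*x^2 + 12*x + 30)/(x^4 + 12*x^2 + 36)

Solve f'(x) = 0:
  f'(x) = -(5*x^2 - 12*x - 30)/(x^2 + 6)^2; the denominator is positive wherever f is defined, so f'(x) = 0 ⇔ -5*x^2 + 12*x + 30 = 0.
  5*x^2 - 12*x - 30 = 0 has no rational roots; quadratic formula: x = (12 ± √744)/10.
  ⇒ x = 6/5 - sqrt(186)/5 ≈ -1.5276, 6/5 + sqrt(186)/5 ≈ 3.9276

f''(x) = 2*(5*x^3 - 18*x^2 - 90*x + 36)/(x^6 + 18*x^4 + 108*x^2 + 216)
Second-derivative test at each critical point:
  f''(-1.5276) = 0.3927 > 0 → local minimum
  f''(3.9276) = -0.0594 < 0 → local maximum

Critical points: x = 6/5 - sqrt(186)/5 ≈ -1.5276 (local minimum); x = 6/5 + sqrt(186)/5 ≈ 3.9276 (local maximum)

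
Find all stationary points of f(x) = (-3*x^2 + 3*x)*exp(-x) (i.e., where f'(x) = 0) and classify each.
f'(x) = 3*(x^2 - 3*x + 1)*exp(-x)

Solve f'(x) = 0:
  f'(x) = (3*x^2 - 9*x + 3)·exp(-x) and exp(-x) > 0 for every x, so f'(x) = 0 ⇔ 3*x^2 - 9*x + 3 = 0.
  Factor: 3*x^2 - 9*x + 3 = 3*(x^2 - 3*x + 1); x^2 - 3*x + 1 = 0 has no rational roots; quadratic formula: x = (3 ± √5)/2.
  ⇒ x = 3/2 - sqrt(5)/2 ≈ 0.3820, sqrt(5)/2 + 3/2 ≈ 2.6180

f''(x) = 3*(-x^2 + 5*x - 4)*exp(-x)
Second-derivative test at each critical point:
  f''(0.3820) = -4.5785 < 0 → local maximum
  f''(2.6180) = 0.4893 > 0 → local minimum

Critical points: x = 3/2 - sqrt(5)/2 ≈ 0.3820 (local maximum); x = sqrt(5)/2 + 3/2 ≈ 2.6180 (local minimum)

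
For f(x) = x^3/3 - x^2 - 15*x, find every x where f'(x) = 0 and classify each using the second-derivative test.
f'(x) = x^2 - 2*x - 15

Solve f'(x) = 0:
  Factor: x^2 - 2*x - 15 = (x - 5)*(x + 3) = 0.
  ⇒ x = -3, 5

f''(x) = 2*x - 2
Second-derivative test at each critical point:
  f''(-3) = -8 < 0 → local maximum
  f''(5) = 8 > 0 → local minimum

Critical points: x = -3 (local maximum); x = 5 (local minimum)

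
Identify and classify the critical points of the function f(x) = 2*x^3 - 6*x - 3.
f'(x) = 6*x^2 - 6

Solve f'(x) = 0:
  Factor: 6*x^2 - 6 = 6*(x - 1)*(x + 1) = 0.
  ⇒ x = -1, 1

f''(x) = 12*x
Second-derivative test at each critical point:
  f''(-1) = -12 < 0 → local maximum
  f''(1) = 12 > 0 → local minimum

Critical points: x = -1 (local maximum); x = 1 (local minimum)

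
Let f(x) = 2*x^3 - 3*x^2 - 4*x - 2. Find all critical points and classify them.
f'(x) = 6*x^2 - 6*x - 4

Solve f'(x) = 0:
  Factor: 6*x^2 - 6*x - 4 = 2*(3*x^2 - 3*x - 2); 3*x^2 - 3*x - 2 = 0 has no rational roots; quadratic formula: x = (3 ± √33)/6.
  ⇒ x = 1/2 - sqrt(33)/6 ≈ -0.4574, 1/2 + sqrt(33)/6 ≈ 1.4574

f''(x) = 12*x - 6
Second-derivative test at each critical point:
  f''(-0.4574) = -11.4891 < 0 → local maximum
  f''(1.4574) = 11.4891 > 0 → local minimum

Critical points: x = 1/2 - sqrt(33)/6 ≈ -0.4574 (local maximum); x = 1/2 + sqrt(33)/6 ≈ 1.4574 (local minimum)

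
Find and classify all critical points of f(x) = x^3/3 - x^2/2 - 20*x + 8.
f'(x) = x^2 - x - 20

Solve f'(x) = 0:
  Factor: x^2 - x - 20 = (x - 5)*(x + 4) = 0.
  ⇒ x = -4, 5

f''(x) = 2*x - 1
Second-derivative test at each critical point:
  f''(-4) = -9 < 0 → local maximum
  f''(5) = 9 > 0 → local minimum

Critical points: x = -4 (local maximum); x = 5 (local minimum)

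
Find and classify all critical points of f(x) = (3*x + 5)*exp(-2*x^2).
f'(x) = (-4*x*(3*x + 5) + 3)*exp(-2*x^2)

Solve f'(x) = 0:
  f'(x) = (-12*x^2 - 20*x + 3)·exp(-2*x^2) and exp(-2*x^2) > 0 for every x, so f'(x) = 0 ⇔ -12*x^2 - 20*x + 3 = 0.
  12*x^2 + 20*x - 3 = 0 has no rational roots; quadratic formula: x = (-20 ± √544)/24.
  ⇒ x = -sqrt(34)/6 - 5/6 ≈ -1.8052, -5/6 + sqrt(34)/6 ≈ 0.1385

f''(x) = 4*(4*x^2*(3*x + 5) - 9*x - 5)*exp(-2*x^2)
Second-derivative test at each critical point:
  f''(-1.8052) = 0.0345 > 0 → local minimum
  f''(0.1385) = -22.4460 < 0 → local maximum

Critical points: x = -sqrt(34)/6 - 5/6 ≈ -1.8052 (local minimum); x = -5/6 + sqrt(34)/6 ≈ 0.1385 (local maximum)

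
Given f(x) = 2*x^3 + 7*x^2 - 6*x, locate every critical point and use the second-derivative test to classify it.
f'(x) = 6*x^2 + 14*x - 6

Solve f'(x) = 0:
  Factor: 6*x^2 + 14*x - 6 = 2*(3*x^2 + 7*x - 3); 3*x^2 + 7*x - 3 = 0 has no rational roots; quadratic formula: x = (-7 ± √85)/6.
  ⇒ x = -sqrt(85)/6 - 7/6 ≈ -2.7033, -7/6 + sqrt(85)/6 ≈ 0.3699

f''(x) = 12*x + 14
Second-derivative test at each critical point:
  f''(-2.7033) = -18.4391 < 0 → local maximum
  f''(0.3699) = 18.4391 > 0 → local minimum

Critical points: x = -sqrt(85)/6 - 7/6 ≈ -2.7033 (local maximum); x = -7/6 + sqrt(85)/6 ≈ 0.3699 (local minimum)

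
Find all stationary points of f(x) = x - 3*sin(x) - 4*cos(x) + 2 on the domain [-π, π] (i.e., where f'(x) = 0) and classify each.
f'(x) = 4*sin(x) - 3*cos(x) + 1

Solve f'(x) = 0 on [-π, π]:
  f'(x) = 0 ⇔ 4*sin(x) - 3*cos(x) = -1. Write the left side as R·cos(x + φ) with R = √((-3)² + (-4)²) = 5, cos φ = -3/5, sin φ = -4/5; then cos(x + φ) = -1/5. Solve for x and keep the solutions lying in [-π, π].
  ⇒ x = -pi + atan((-6*sqrt(6) - 4)/(3 - 8*sqrt(6))) ≈ -2.2967, atan((-4 + 6*sqrt(6))/(3 + 8*sqrt(6))) ≈ 0.4421

f''(x) = 3*sin(x) + 4*cos(x)
Second-derivative test at each critical point:
  f''(-2.2967) = -4.8990 < 0 → local maximum
  f''(0.4421) = 4.8990 > 0 → local minimum

Critical points: x = -pi + atan((-6*sqrt(6) - 4)/(3 - 8*sqrt(6))) ≈ -2.2967 (local maximum); x = atan((-4 + 6*sqrt(6))/(3 + 8*sqrt(6))) ≈ 0.4421 (local minimum)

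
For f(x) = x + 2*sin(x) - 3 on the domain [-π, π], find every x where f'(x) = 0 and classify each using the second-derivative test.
f'(x) = 2*cos(x) + 1

Solve f'(x) = 0 on [-π, π]:
  f'(x) = 0 ⇔ cos(x) = -1/2, i.e. x = ±arccos(-1/2) + 2nπ; keep the solutions lying in [-π, π].
  ⇒ x = -2*pi/3 ≈ -2.0944, 2*pi/3 ≈ 2.0944

f''(x) = -2*sin(x)
Second-derivative test at each critical point:
  f''(-2.0944) = 1.7321 > 0 → local minimum
  f''(2.0944) = -1.7321 < 0 → local maximum

Critical points: x = -2*pi/3 ≈ -2.0944 (local minimum); x = 2*pi/3 ≈ 2.0944 (local maximum)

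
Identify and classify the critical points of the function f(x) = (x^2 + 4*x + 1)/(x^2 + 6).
f'(x) = 2*(-2*x^2 + 5*x + 12)/(x^4 + 12*x^2 + 36)

Solve f'(x) = 0:
  f'(x) = -2*(x - 4)*(2*x + 3)/(x^2 + 6)^2; the denominator is positive wherever f is defined, so f'(x) = 0 ⇔ -4*x^2 + 10*x + 24 = 0.
  Factor: -4*x^2 + 10*x + 24 = -2*(x - 4)*(2*x + 3) = 0.
  ⇒ x = -3/2, 4

f''(x) = 2*(4*x^3 - 15*x^2 - 72*x + 30)/(x^6 + 18*x^4 + 108*x^2 + 216)
Second-derivative test at each critical point:
  f''(-3/2) = 32/99 > 0 → local minimum
  f''(4) = -1/22 < 0 → local maximum

Critical points: x = -3/2 (local minimum); x = 4 (local maximum)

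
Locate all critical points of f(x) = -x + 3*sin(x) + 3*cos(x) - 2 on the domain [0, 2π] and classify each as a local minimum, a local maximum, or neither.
f'(x) = 3*sqrt(2)*cos(x + pi/4) - 1

Solve f'(x) = 0 on [0, 2π]:
  f'(x) = 0 ⇔ -3*sin(x) + 3*cos(x) = 1. Write the left side as R·cos(x + φ) with R = √(3² + 3²) = 3*sqrt(2), cos φ = sqrt(2)/2, sin φ = sqrt(2)/2; then cos(x + φ) = sqrt(2)/6. Solve for x and keep the solutions lying in [0, 2π].
  ⇒ x = atan((-1 + sqrt(17))/(1 + sqrt(17))) ≈ 0.5475, atan((-sqrt(17) - 1)/(1 - sqrt(17))) + pi ≈ 4.1649

f''(x) = -3*sqrt(2)*sin(x + pi/4)
Second-derivative test at each critical point:
  f''(0.5475) = -4.1231 < 0 → local maximum
  f''(4.1649) = 4.1231 > 0 → local minimum

Critical points: x = atan((-1 + sqrt(17))/(1 + sqrt(17))) ≈ 0.5475 (local maximum); x = atan((-sqrt(17) - 1)/(1 - sqrt(17))) + pi ≈ 4.1649 (local minimum)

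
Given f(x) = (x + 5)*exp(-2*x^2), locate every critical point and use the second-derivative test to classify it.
f'(x) = (-4*x*(x + 5) + 1)*exp(-2*x^2)

Solve f'(x) = 0:
  f'(x) = (-4*x^2 - 20*x + 1)·exp(-2*x^2) and exp(-2*x^2) > 0 for every x, so f'(x) = 0 ⇔ -4*x^2 - 20*x + 1 = 0.
  4*x^2 + 20*x - 1 = 0 has no rational roots; quadratic formula: x = (-20 ± √416)/8.
  ⇒ x = -sqrt(26)/2 - 5/2 ≈ -5.0495, -5/2 + sqrt(26)/2 ≈ 0.0495

f''(x) = 4*(4*x^2*(x + 5) - 3*x - 5)*exp(-2*x^2)
Second-derivative test at each critical point:
  f''(-5.0495) = 1.454e-21 > 0 → local minimum
  f''(0.0495) = -20.2963 < 0 → local maximum

Critical points: x = -sqrt(26)/2 - 5/2 ≈ -5.0495 (local minimum); x = -5/2 + sqrt(26)/2 ≈ 0.0495 (local maximum)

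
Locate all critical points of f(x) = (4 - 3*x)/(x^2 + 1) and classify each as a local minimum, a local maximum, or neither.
f'(x) = (3*x^2 - 8*x - 3)/(x^4 + 2*x^2 + 1)

Solve f'(x) = 0:
  f'(x) = (x - 3)*(3*x + 1)/(x^2 + 1)^2; the denominator is positive wherever f is defined, so f'(x) = 0 ⇔ 3*x^2 - 8*x - 3 = 0.
  Factor: 3*x^2 - 8*x - 3 = (x - 3)*(3*x + 1) = 0.
  ⇒ x = -1/3, 3

f''(x) = 2*(4*x^2*(4 - 3*x) + (9*x - 4)*(x^2 + 1))/(x^2 + 1)^3
Second-derivative test at each critical point:
  f''(-1/3) = -81/10 < 0 → local maximum
  f''(3) = 1/10 > 0 → local minimum

Critical points: x = -1/3 (local maximum); x = 3 (local minimum)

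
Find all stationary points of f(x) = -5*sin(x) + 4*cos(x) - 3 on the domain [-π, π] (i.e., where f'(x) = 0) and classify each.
f'(x) = -4*sin(x) - 5*cos(x)

Solve f'(x) = 0 on [-π, π]:
  f'(x) = 0 ⇔ -5*cos(x) = 4*sin(x) ⇔ tan(x) = -5/4, i.e. x = arctan(-5/4) + nπ; keep the solutions lying in [-π, π].
  ⇒ x = -atan(5/4) ≈ -0.8961, pi - atan(5/4) ≈ 2.2455

f''(x) = 5*sin(x) - 4*cos(x)
Second-derivative test at each critical point:
  f''(-0.8961) = -6.4031 < 0 → local maximum
  f''(2.2455) = 6.4031 > 0 → local minimum

Critical points: x = -atan(5/4) ≈ -0.8961 (local maximum); x = pi - atan(5/4) ≈ 2.2455 (local minimum)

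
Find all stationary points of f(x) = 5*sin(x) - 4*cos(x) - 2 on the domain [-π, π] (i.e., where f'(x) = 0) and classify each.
f'(x) = 4*sin(x) + 5*cos(x)

Solve f'(x) = 0 on [-π, π]:
  f'(x) = 0 ⇔ 5*cos(x) = -4*sin(x) ⇔ tan(x) = -5/4, i.e. x = arctan(-5/4) + nπ; keep the solutions lying in [-π, π].
  ⇒ x = -atan(5/4) ≈ -0.8961, pi - atan(5/4) ≈ 2.2455

f''(x) = -5*sin(x) + 4*cos(x)
Second-derivative test at each critical point:
  f''(-0.8961) = 6.4031 > 0 → local minimum
  f''(2.2455) = -6.4031 < 0 → local maximum

Critical points: x = -atan(5/4) ≈ -0.8961 (local minimum); x = pi - atan(5/4) ≈ 2.2455 (local maximum)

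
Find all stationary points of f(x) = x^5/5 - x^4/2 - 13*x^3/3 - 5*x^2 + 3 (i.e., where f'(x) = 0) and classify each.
f'(x) = x*(x^3 - 2*x^2 - 13*x - 10)

Solve f'(x) = 0:
  Factor: x^4 - 2*x^3 - 13*x^2 - 10*x = x*(x - 5)*(x + 1)*(x + 2) = 0.
  ⇒ x = -2, -1, 0, 5

f''(x) = 4*x^3 - 6*x^2 - 26*x - 10
Second-derivative test at each critical point:
  f''(-2) = -14 < 0 → local maximum
  f''(-1) = 6 > 0 → local minimum
  f''(0) = -10 < 0 → local maximum
  f''(5) = 210 > 0 → local minimum

Critical points: x = -2 (local maximum); x = -1 (local minimum); x = 0 (local maximum); x = 5 (local minimum)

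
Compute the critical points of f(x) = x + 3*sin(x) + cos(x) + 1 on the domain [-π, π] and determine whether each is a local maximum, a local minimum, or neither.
f'(x) = -sin(x) + 3*cos(x) + 1

Solve f'(x) = 0 on [-π, π]:
  f'(x) = 0 ⇔ -sin(x) + 3*cos(x) = -1. Write the left side as R·cos(x + φ) with R = √(3² + 1²) = sqrt(10), cos φ = 3*sqrt(10)/10, sin φ = sqrt(10)/10; then cos(x + φ) = -sqrt(10)/10. Solve for x and keep the solutions lying in [-π, π].
  ⇒ x = -pi + atan(4/3) ≈ -2.2143, pi/2 ≈ 1.5708

f''(x) = -3*sin(x) - cos(x)
Second-derivative test at each critical point:
  f''(-2.2143) = 3 > 0 → local minimum
  f''(1.5708) = -3 < 0 → local maximum

Critical points: x = -pi + atan(4/3) ≈ -2.2143 (local minimum); x = pi/2 ≈ 1.5708 (local maximum)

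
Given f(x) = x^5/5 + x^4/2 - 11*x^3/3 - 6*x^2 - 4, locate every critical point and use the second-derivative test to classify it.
f'(x) = x*(x^3 + 2*x^2 - 11*x - 12)

Solve f'(x) = 0:
  Factor: x^4 + 2*x^3 - 11*x^2 - 12*x = x*(x - 3)*(x + 1)*(x + 4) = 0.
  ⇒ x = -4, -1, 0, 3

f''(x) = 4*x^3 + 6*x^2 - 22*x - 12
Second-derivative test at each critical point:
  f''(-4) = -84 < 0 → local maximum
  f''(-1) = 12 > 0 → local minimum
  f''(0) = -12 < 0 → local maximum
  f''(3) = 84 > 0 → local minimum

Critical points: x = -4 (local maximum); x = -1 (local minimum); x = 0 (local maximum); x = 3 (local minimum)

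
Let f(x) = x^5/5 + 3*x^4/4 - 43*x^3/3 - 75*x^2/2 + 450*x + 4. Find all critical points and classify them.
f'(x) = x^4 + 3*x^3 - 43*x^2 - 75*x + 450

Solve f'(x) = 0:
  Factor: x^4 + 3*x^3 - 43*x^2 - 75*x + 450 = (x - 5)*(x - 3)*(x + 5)*(x + 6) = 0.
  ⇒ x = -6, -5, 3, 5

f''(x) = 4*x^3 + 9*x^2 - 86*x - 75
Second-derivative test at each critical point:
  f''(-6) = -99 < 0 → local maximum
  f''(-5) = 80 > 0 → local minimum
  f''(3) = -144 < 0 → local maximum
  f''(5) = 220 > 0 → local minimum

Critical points: x = -6 (local maximum); x = -5 (local minimum); x = 3 (local maximum); x = 5 (local minimum)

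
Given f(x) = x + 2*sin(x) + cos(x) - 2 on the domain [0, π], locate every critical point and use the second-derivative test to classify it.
f'(x) = -sin(x) + 2*cos(x) + 1

Solve f'(x) = 0 on [0, π]:
  f'(x) = 0 ⇔ -sin(x) + 2*cos(x) = -1. Write the left side as R·cos(x + φ) with R = √(2² + 1²) = sqrt(5), cos φ = 2*sqrt(5)/5, sin φ = sqrt(5)/5; then cos(x + φ) = -sqrt(5)/5. Solve for x and keep the solutions lying in [0, π].
  ⇒ x = pi/2 ≈ 1.5708

f''(x) = -2*sin(x) - cos(x)
Second-derivative test at each critical point:
  f''(1.5708) = -2 < 0 → local maximum

Critical points: x = pi/2 ≈ 1.5708 (local maximum)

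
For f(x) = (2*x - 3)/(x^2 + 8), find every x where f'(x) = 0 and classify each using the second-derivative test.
f'(x) = 2*(-x^2 + 3*x + 8)/(x^4 + 16*x^2 + 64)

Solve f'(x) = 0:
  f'(x) = -2*(x^2 - 3*x - 8)/(x^2 + 8)^2; the denominator is positive wherever f is defined, so f'(x) = 0 ⇔ -2*x^2 + 6*x + 16 = 0.
  Factor: -2*x^2 + 6*x + 16 = -2*(x^2 - 3*x - 8); x^2 - 3*x - 8 = 0 has no rational roots; quadratic formula: x = (3 ± √41)/2.
  ⇒ x = 3/2 - sqrt(41)/2 ≈ -1.7016, 3/2 + sqrt(41)/2 ≈ 4.7016

f''(x) = 2*(4*x^2*(2*x - 3) + 3*(1 - 2*x)*(x^2 + 8))/(x^2 + 8)^3
Second-derivative test at each critical point:
  f''(-1.7016) = 0.1079 > 0 → local minimum
  f''(4.7016) = -0.0141 < 0 → local maximum

Critical points: x = 3/2 - sqrt(41)/2 ≈ -1.7016 (local minimum); x = 3/2 + sqrt(41)/2 ≈ 4.7016 (local maximum)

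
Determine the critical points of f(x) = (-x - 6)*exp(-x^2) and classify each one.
f'(x) = (2*x*(x + 6) - 1)*exp(-x^2)

Solve f'(x) = 0:
  f'(x) = (2*x^2 + 12*x - 1)·exp(-x^2) and exp(-x^2) > 0 for every x, so f'(x) = 0 ⇔ 2*x^2 + 12*x - 1 = 0.
  2*x^2 + 12*x - 1 = 0 has no rational roots; quadratic formula: x = (-12 ± √152)/4.
  ⇒ x = -sqrt(38)/2 - 3 ≈ -6.0822, -3 + sqrt(38)/2 ≈ 0.0822

f''(x) = 2*(-2*x^2*(x + 6) + 3*x + 6)*exp(-x^2)
Second-derivative test at each critical point:
  f''(-6.0822) = -1.059e-15 < 0 → local maximum
  f''(0.0822) = 12.2458 > 0 → local minimum

Critical points: x = -sqrt(38)/2 - 3 ≈ -6.0822 (local maximum); x = -3 + sqrt(38)/2 ≈ 0.0822 (local minimum)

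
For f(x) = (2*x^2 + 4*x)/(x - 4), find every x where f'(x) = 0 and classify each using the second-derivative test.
f'(x) = 2*(x^2 - 8*x - 8)/(x^2 - 8*x + 16)

Solve f'(x) = 0:
  f'(x) = 2*(x^2 - 8*x - 8)/(x - 4)^2; the denominator is positive wherever f is defined, so f'(x) = 0 ⇔ 2*x^2 - 16*x - 16 = 0.
  Factor: 2*x^2 - 16*x - 16 = 2*(x^2 - 8*x - 8); x^2 - 8*x - 8 = 0 has no rational roots; quadratic formula: x = (8 ± √96)/2.
  ⇒ x = 4 - 2*sqrt(6) ≈ -0.8990, 4 + 2*sqrt(6) ≈ 8.8990

f''(x) = 96/(x^3 - 12*x^2 + 48*x - 64)
Second-derivative test at each critical point:
  f''(-0.8990) = -0.8165 < 0 → local maximum
  f''(8.8990) = 0.8165 > 0 → local minimum

Critical points: x = 4 - 2*sqrt(6) ≈ -0.8990 (local maximum); x = 4 + 2*sqrt(6) ≈ 8.8990 (local minimum)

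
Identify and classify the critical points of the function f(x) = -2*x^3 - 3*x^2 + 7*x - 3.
f'(x) = -6*x^2 - 6*x + 7

Solve f'(x) = 0:
  6*x^2 + 6*x - 7 = 0 has no rational roots; quadratic formula: x = (-6 ± √204)/12.
  ⇒ x = -sqrt(51)/6 - 1/2 ≈ -1.6902, -1/2 + sqrt(51)/6 ≈ 0.6902

f''(x) = -12*x - 6
Second-derivative test at each critical point:
  f''(-1.6902) = 14.2829 > 0 → local minimum
  f''(0.6902) = -14.2829 < 0 → local maximum

Critical points: x = -sqrt(51)/6 - 1/2 ≈ -1.6902 (local minimum); x = -1/2 + sqrt(51)/6 ≈ 0.6902 (local maximum)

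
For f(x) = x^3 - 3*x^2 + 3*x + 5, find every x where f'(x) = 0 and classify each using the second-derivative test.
f'(x) = 3*x^2 - 6*x + 3

Solve f'(x) = 0:
  Factor: 3*x^2 - 6*x + 3 = 3*(x - 1)^2 = 0.
  ⇒ x = 1

f''(x) = 6*x - 6
Second-derivative test at each critical point:
  f''(1) = 0, so the second-derivative test is inconclusive; use the first-derivative test: f'(3/4) = 0.1875, f'(5/4) = 0.1875 — f' is positive on both sides (no sign change) → neither a local maximum nor a local minimum

Critical points: x = 1 (neither)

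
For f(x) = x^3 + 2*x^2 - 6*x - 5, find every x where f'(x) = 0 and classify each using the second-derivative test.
f'(x) = 3*x^2 + 4*x - 6

Solve f'(x) = 0:
  3*x^2 + 4*x - 6 = 0 has no rational roots; quadratic formula: x = (-4 ± √88)/6.
  ⇒ x = -sqrt(22)/3 - 2/3 ≈ -2.2301, -2/3 + sqrt(22)/3 ≈ 0.8968

f''(x) = 6*x + 4
Second-derivative test at each critical point:
  f''(-2.2301) = -9.3808 < 0 → local maximum
  f''(0.8968) = 9.3808 > 0 → local minimum

Critical points: x = -sqrt(22)/3 - 2/3 ≈ -2.2301 (local maximum); x = -2/3 + sqrt(22)/3 ≈ 0.8968 (local minimum)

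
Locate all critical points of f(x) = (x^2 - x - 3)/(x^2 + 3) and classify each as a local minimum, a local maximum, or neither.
f'(x) = (x^2 + 12*x - 3)/(x^4 + 6*x^2 + 9)

Solve f'(x) = 0:
  f'(x) = (x^2 + 12*x - 3)/(x^2 + 3)^2; the denominator is positive wherever f is defined, so f'(x) = 0 ⇔ x^2 + 12*x - 3 = 0.
  x^2 + 12*x - 3 = 0 has no rational roots; quadratic formula: x = (-12 ± √156)/2.
  ⇒ x = -sqrt(39) - 6 ≈ -12.2450, -6 + sqrt(39) ≈ 0.2450

f''(x) = 2*(-x^3 - 18*x^2 + 9*x + 18)/(x^6 + 9*x^4 + 27*x^2 + 27)
Second-derivative test at each critical point:
  f''(-12.2450) = -0.0005 < 0 → local maximum
  f''(0.2450) = 1.3339 > 0 → local minimum

Critical points: x = -sqrt(39) - 6 ≈ -12.2450 (local maximum); x = -6 + sqrt(39) ≈ 0.2450 (local minimum)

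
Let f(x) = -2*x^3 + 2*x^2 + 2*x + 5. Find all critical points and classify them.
f'(x) = -6*x^2 + 4*x + 2

Solve f'(x) = 0:
  Factor: -6*x^2 + 4*x + 2 = -2*(x - 1)*(3*x + 1) = 0.
  ⇒ x = -1/3, 1

f''(x) = 4 - 12*x
Second-derivative test at each critical point:
  f''(-1/3) = 8 > 0 → local minimum
  f''(1) = -8 < 0 → local maximum

Critical points: x = -1/3 (local minimum); x = 1 (local maximum)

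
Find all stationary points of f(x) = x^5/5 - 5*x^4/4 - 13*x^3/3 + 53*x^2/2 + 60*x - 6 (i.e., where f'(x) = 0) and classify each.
f'(x) = x^4 - 5*x^3 - 13*x^2 + 53*x + 60

Solve f'(x) = 0:
  Factor: x^4 - 5*x^3 - 13*x^2 + 53*x + 60 = (x - 5)*(x - 4)*(x + 1)*(x + 3) = 0.
  ⇒ x = -3, -1, 4, 5

f''(x) = 4*x^3 - 15*x^2 - 26*x + 53
Second-derivative test at each critical point:
  f''(-3) = -112 < 0 → local maximum
  f''(-1) = 60 > 0 → local minimum
  f''(4) = -35 < 0 → local maximum
  f''(5) = 48 > 0 → local minimum

Critical points: x = -3 (local maximum); x = -1 (local minimum); x = 4 (local maximum); x = 5 (local minimum)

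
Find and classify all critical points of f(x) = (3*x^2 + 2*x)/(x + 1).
f'(x) = (3*x^2 + 6*x + 2)/(x^2 + 2*x + 1)

Solve f'(x) = 0:
  f'(x) = (3*x^2 + 6*x + 2)/(x + 1)^2; the denominator is positive wherever f is defined, so f'(x) = 0 ⇔ 3*x^2 + 6*x + 2 = 0.
  3*x^2 + 6*x + 2 = 0 has no rational roots; quadratic formula: x = (-6 ± √12)/6.
  ⇒ x = -1 - sqrt(3)/3 ≈ -1.5774, -1 + sqrt(3)/3 ≈ -0.4226

f''(x) = 2/(x^3 + 3*x^2 + 3*x + 1)
Second-derivative test at each critical point:
  f''(-1.5774) = -10.3923 < 0 → local maximum
  f''(-0.4226) = 10.3923 > 0 → local minimum

Critical points: x = -1 - sqrt(3)/3 ≈ -1.5774 (local maximum); x = -1 + sqrt(3)/3 ≈ -0.4226 (local minimum)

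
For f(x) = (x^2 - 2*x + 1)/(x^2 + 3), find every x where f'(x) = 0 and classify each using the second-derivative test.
f'(x) = 2*(x^2 + 2*x - 3)/(x^4 + 6*x^2 + 9)

Solve f'(x) = 0:
  f'(x) = 2*(x - 1)*(x + 3)/(x^2 + 3)^2; the denominator is positive wherever f is defined, so f'(x) = 0 ⇔ 2*x^2 + 4*x - 6 = 0.
  Factor: 2*x^2 + 4*x - 6 = 2*(x - 1)*(x + 3) = 0.
  ⇒ x = -3, 1

f''(x) = 4*(-x^3 - 3*x^2 + 9*x + 3)/(x^6 + 9*x^4 + 27*x^2 + 27)
Second-derivative test at each critical point:
  f''(-3) = -1/18 < 0 → local maximum
  f''(1) = 1/2 > 0 → local minimum

Critical points: x = -3 (local maximum); x = 1 (local minimum)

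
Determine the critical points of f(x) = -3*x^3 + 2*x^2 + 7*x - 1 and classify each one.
f'(x) = -9*x^2 + 4*x + 7

Solve f'(x) = 0:
  9*x^2 - 4*x - 7 = 0 has no rational roots; quadratic formula: x = (4 ± √268)/18.
  ⇒ x = 2/9 - sqrt(67)/9 ≈ -0.6873, 2/9 + sqrt(67)/9 ≈ 1.1317

f''(x) = 4 - 18*x
Second-derivative test at each critical point:
  f''(-0.6873) = 16.3707 > 0 → local minimum
  f''(1.1317) = -16.3707 < 0 → local maximum

Critical points: x = 2/9 - sqrt(67)/9 ≈ -0.6873 (local minimum); x = 2/9 + sqrt(67)/9 ≈ 1.1317 (local maximum)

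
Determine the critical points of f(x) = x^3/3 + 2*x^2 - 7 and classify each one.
f'(x) = x*(x + 4)

Solve f'(x) = 0:
  Factor: x^2 + 4*x = x*(x + 4) = 0.
  ⇒ x = -4, 0

f''(x) = 2*x + 4
Second-derivative test at each critical point:
  f''(-4) = -4 < 0 → local maximum
  f''(0) = 4 > 0 → local minimum

Critical points: x = -4 (local maximum); x = 0 (local minimum)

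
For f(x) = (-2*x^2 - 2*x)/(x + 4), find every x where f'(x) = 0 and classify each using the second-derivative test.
f'(x) = 2*(-x^2 - 8*x - 4)/(x^2 + 8*x + 16)

Solve f'(x) = 0:
  f'(x) = -2*(x^2 + 8*x + 4)/(x + 4)^2; the denominator is positive wherever f is defined, so f'(x) = 0 ⇔ -2*x^2 - 16*x - 8 = 0.
  Factor: -2*x^2 - 16*x - 8 = -2*(x^2 + 8*x + 4); x^2 + 8*x + 4 = 0 has no rational roots; quadratic formula: x = (-8 ± √48)/2.
  ⇒ x = -4 - 2*sqrt(3) ≈ -7.4641, -4 + 2*sqrt(3) ≈ -0.5359

f''(x) = -48/(x^3 + 12*x^2 + 48*x + 64)
Second-derivative test at each critical point:
  f''(-7.4641) = 1.1547 > 0 → local minimum
  f''(-0.5359) = -1.1547 < 0 → local maximum

Critical points: x = -4 - 2*sqrt(3) ≈ -7.4641 (local minimum); x = -4 + 2*sqrt(3) ≈ -0.5359 (local maximum)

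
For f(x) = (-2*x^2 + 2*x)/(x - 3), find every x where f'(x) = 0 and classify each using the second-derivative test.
f'(x) = 2*(-x^2 + 6*x - 3)/(x^2 - 6*x + 9)

Solve f'(x) = 0:
  f'(x) = -2*(x^2 - 6*x + 3)/(x - 3)^2; the denominator is positive wherever f is defined, so f'(x) = 0 ⇔ -2*x^2 + 12*x - 6 = 0.
  Factor: -2*x^2 + 12*x - 6 = -2*(x^2 - 6*x + 3); x^2 - 6*x + 3 = 0 has no rational roots; quadratic formula: x = (6 ± √24)/2.
  ⇒ x = 3 - sqrt(6) ≈ 0.5505, sqrt(6) + 3 ≈ 5.4495

f''(x) = -24/(x^3 - 9*x^2 + 27*x - 27)
Second-derivative test at each critical point:
  f''(0.5505) = 1.6330 > 0 → local minimum
  f''(5.4495) = -1.6330 < 0 → local maximum

Critical points: x = 3 - sqrt(6) ≈ 0.5505 (local minimum); x = sqrt(6) + 3 ≈ 5.4495 (local maximum)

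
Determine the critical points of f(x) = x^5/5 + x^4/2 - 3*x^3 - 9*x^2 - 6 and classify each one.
f'(x) = x*(x^3 + 2*x^2 - 9*x - 18)

Solve f'(x) = 0:
  Factor: x^4 + 2*x^3 - 9*x^2 - 18*x = x*(x - 3)*(x + 2)*(x + 3) = 0.
  ⇒ x = -3, -2, 0, 3

f''(x) = 4*x^3 + 6*x^2 - 18*x - 18
Second-derivative test at each critical point:
  f''(-3) = -18 < 0 → local maximum
  f''(-2) = 10 > 0 → local minimum
  f''(0) = -18 < 0 → local maximum
  f''(3) = 90 > 0 → local minimum

Critical points: x = -3 (local maximum); x = -2 (local minimum); x = 0 (local maximum); x = 3 (local minimum)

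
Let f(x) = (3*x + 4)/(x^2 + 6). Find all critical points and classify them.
f'(x) = (-3*x^2 - 8*x + 18)/(x^4 + 12*x^2 + 36)

Solve f'(x) = 0:
  f'(x) = -(3*x^2 + 8*x - 18)/(x^2 + 6)^2; the denominator is positive wherever f is defined, so f'(x) = 0 ⇔ -3*x^2 - 8*x + 18 = 0.
  3*x^2 + 8*x - 18 = 0 has no rational roots; quadratic formula: x = (-8 ± √280)/6.
  ⇒ x = -sqrt(70)/3 - 4/3 ≈ -4.1222, -4/3 + sqrt(70)/3 ≈ 1.4555

f''(x) = 2*(4*x^2*(3*x + 4) - (9*x + 4)*(x^2 + 6))/(x^2 + 6)^3
Second-derivative test at each critical point:
  f''(-4.1222) = 0.0317 > 0 → local minimum
  f''(1.4555) = -0.2539 < 0 → local maximum

Critical points: x = -sqrt(70)/3 - 4/3 ≈ -4.1222 (local minimum); x = -4/3 + sqrt(70)/3 ≈ 1.4555 (local maximum)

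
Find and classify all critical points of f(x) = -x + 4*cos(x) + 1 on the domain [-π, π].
f'(x) = -4*sin(x) - 1

Solve f'(x) = 0 on [-π, π]:
  f'(x) = 0 ⇔ sin(x) = -1/4, i.e. x = arcsin(-1/4) + 2nπ or x = π − arcsin(-1/4) + 2nπ; keep the solutions lying in [-π, π].
  ⇒ x = -pi + asin(1/4) ≈ -2.8889, -asin(1/4) ≈ -0.2527

f''(x) = -4*cos(x)
Second-derivative test at each critical point:
  f''(-2.8889) = 3.8730 > 0 → local minimum
  f''(-0.2527) = -3.8730 < 0 → local maximum

Critical points: x = -pi + asin(1/4) ≈ -2.8889 (local minimum); x = -asin(1/4) ≈ -0.2527 (local maximum)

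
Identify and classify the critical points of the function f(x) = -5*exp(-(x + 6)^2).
f'(x) = 10*(x + 6)*exp(-(x + 6)^2)

Solve f'(x) = 0:
  f'(x) = (10*x + 60)·exp(-(x + 6)^2) and exp(-(x + 6)^2) > 0 for every x, so f'(x) = 0 ⇔ 10*x + 60 = 0.
  Factor: 10*x + 60 = 10*(x + 6) = 0.
  ⇒ x = -6

f''(x) = 10*(1 - 2*(x + 6)^2)*exp(-(x + 6)^2)
Second-derivative test at each critical point:
  f''(-6) = 10 > 0 → local minimum

Critical points: x = -6 (local minimum)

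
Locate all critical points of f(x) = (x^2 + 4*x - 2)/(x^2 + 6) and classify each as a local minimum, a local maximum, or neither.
f'(x) = 4*(-x^2 + 4*x + 6)/(x^4 + 12*x^2 + 36)

Solve f'(x) = 0:
  f'(x) = -4*(x^2 - 4*x - 6)/(x^2 + 6)^2; the denominator is positive wherever f is defined, so f'(x) = 0 ⇔ -4*x^2 + 16*x + 24 = 0.
  Factor: -4*x^2 + 16*x + 24 = -4*(x^2 - 4*x - 6); x^2 - 4*x - 6 = 0 has no rational roots; quadratic formula: x = (4 ± √40)/2.
  ⇒ x = 2 - sqrt(10) ≈ -1.1623, 2 + sqrt(10) ≈ 5.1623

f''(x) = 8*(x^3 - 6*x^2 - 18*x + 12)/(x^6 + 18*x^4 + 108*x^2 + 216)
Second-derivative test at each critical point:
  f''(-1.1623) = 0.4682 > 0 → local minimum
  f''(5.1623) = -0.0237 < 0 → local maximum

Critical points: x = 2 - sqrt(10) ≈ -1.1623 (local minimum); x = 2 + sqrt(10) ≈ 5.1623 (local maximum)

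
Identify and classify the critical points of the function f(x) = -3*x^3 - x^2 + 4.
f'(x) = x*(-9*x - 2)

Solve f'(x) = 0:
  Factor: -9*x^2 - 2*x = -x*(9*x + 2) = 0.
  ⇒ x = -2/9, 0

f''(x) = -18*x - 2
Second-derivative test at each critical point:
  f''(-2/9) = 2 > 0 → local minimum
  f''(0) = -2 < 0 → local maximum

Critical points: x = -2/9 (local minimum); x = 0 (local maximum)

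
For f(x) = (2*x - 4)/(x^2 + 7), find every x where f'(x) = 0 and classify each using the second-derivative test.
f'(x) = 2*(x^2 - 2*x*(x - 2) + 7)/(x^2 + 7)^2

Solve f'(x) = 0:
  f'(x) = -2*(x^2 - 4*x - 7)/(x^2 + 7)^2; the denominator is positive wherever f is defined, so f'(x) = 0 ⇔ -2*x^2 + 8*x + 14 = 0.
  Factor: -2*x^2 + 8*x + 14 = -2*(x^2 - 4*x - 7); x^2 - 4*x - 7 = 0 has no rational roots; quadratic formula: x = (4 ± √44)/2.
  ⇒ x = 2 - sqrt(11) ≈ -1.3166, 2 + sqrt(11) ≈ 5.3166

f''(x) = 4*(4*x^2*(x - 2) + (2 - 3*x)*(x^2 + 7))/(x^2 + 7)^3
Second-derivative test at each critical point:
  f''(-1.3166) = 0.1739 > 0 → local minimum
  f''(5.3166) = -0.0107 < 0 → local maximum

Critical points: x = 2 - sqrt(11) ≈ -1.3166 (local minimum); x = 2 + sqrt(11) ≈ 5.3166 (local maximum)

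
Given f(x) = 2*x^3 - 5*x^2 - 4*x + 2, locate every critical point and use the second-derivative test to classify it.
f'(x) = 6*x^2 - 10*x - 4

Solve f'(x) = 0:
  Factor: 6*x^2 - 10*x - 4 = 2*(x - 2)*(3*x + 1) = 0.
  ⇒ x = -1/3, 2

f''(x) = 12*x - 10
Second-derivative test at each critical point:
  f''(-1/3) = -14 < 0 → local maximum
  f''(2) = 14 > 0 → local minimum

Critical points: x = -1/3 (local maximum); x = 2 (local minimum)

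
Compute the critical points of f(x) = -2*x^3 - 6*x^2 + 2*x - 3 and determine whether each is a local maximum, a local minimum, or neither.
f'(x) = -6*x^2 - 12*x + 2

Solve f'(x) = 0:
  Factor: -6*x^2 - 12*x + 2 = -2*(3*x^2 + 6*x - 1); 3*x^2 + 6*x - 1 = 0 has no rational roots; quadratic formula: x = (-6 ± √48)/6.
  ⇒ x = -2*sqrt(3)/3 - 1 ≈ -2.1547, -1 + 2*sqrt(3)/3 ≈ 0.1547

f''(x) = -12*x - 12
Second-derivative test at each critical point:
  f''(-2.1547) = 13.8564 > 0 → local minimum
  f''(0.1547) = -13.8564 < 0 → local maximum

Critical points: x = -2*sqrt(3)/3 - 1 ≈ -2.1547 (local minimum); x = -1 + 2*sqrt(3)/3 ≈ 0.1547 (local maximum)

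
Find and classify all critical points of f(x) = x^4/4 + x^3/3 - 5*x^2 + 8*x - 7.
f'(x) = x^3 + x^2 - 10*x + 8

Solve f'(x) = 0:
  Factor: x^3 + x^2 - 10*x + 8 = (x - 2)*(x - 1)*(x + 4) = 0.
  ⇒ x = -4, 1, 2

f''(x) = 3*x^2 + 2*x - 10
Second-derivative test at each critical point:
  f''(-4) = 30 > 0 → local minimum
  f''(1) = -5 < 0 → local maximum
  f''(2) = 6 > 0 → local minimum

Critical points: x = -4 (local minimum); x = 1 (local maximum); x = 2 (local minimum)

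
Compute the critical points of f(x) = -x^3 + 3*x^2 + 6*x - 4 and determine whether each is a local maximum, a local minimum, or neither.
f'(x) = -3*x^2 + 6*x + 6

Solve f'(x) = 0:
  Factor: -3*x^2 + 6*x + 6 = -3*(x^2 - 2*x - 2); x^2 - 2*x - 2 = 0 has no rational roots; quadratic formula: x = (2 ± √12)/2.
  ⇒ x = 1 - sqrt(3) ≈ -0.7321, 1 + sqrt(3) ≈ 2.7321

f''(x) = 6 - 6*x
Second-derivative test at each critical point:
  f''(-0.7321) = 10.3923 > 0 → local minimum
  f''(2.7321) = -10.3923 < 0 → local maximum

Critical points: x = 1 - sqrt(3) ≈ -0.7321 (local minimum); x = 1 + sqrt(3) ≈ 2.7321 (local maximum)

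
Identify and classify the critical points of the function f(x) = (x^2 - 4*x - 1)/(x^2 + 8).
f'(x) = 2*(2*x^2 + 9*x - 16)/(x^4 + 16*x^2 + 64)

Solve f'(x) = 0:
  f'(x) = 2*(2*x^2 + 9*x - 16)/(x^2 + 8)^2; the denominator is positive wherever f is defined, so f'(x) = 0 ⇔ 4*x^2 + 18*x - 32 = 0.
  Factor: 4*x^2 + 18*x - 32 = 2*(2*x^2 + 9*x - 16); 2*x^2 + 9*x - 16 = 0 has no rational roots; quadratic formula: x = (-9 ± √209)/4.
  ⇒ x = -sqrt(209)/4 - 9/4 ≈ -5.8642, -9/4 + sqrt(209)/4 ≈ 1.3642

f''(x) = 2*(-4*x^3 - 27*x^2 + 96*x + 72)/(x^6 + 24*x^4 + 192*x^2 + 512)
Second-derivative test at each critical point:
  f''(-5.8642) = -0.0161 < 0 → local maximum
  f''(1.3642) = 0.2973 > 0 → local minimum

Critical points: x = -sqrt(209)/4 - 9/4 ≈ -5.8642 (local maximum); x = -9/4 + sqrt(209)/4 ≈ 1.3642 (local minimum)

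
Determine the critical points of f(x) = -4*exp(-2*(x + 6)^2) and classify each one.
f'(x) = 16*(x + 6)*exp(-2*(x + 6)^2)

Solve f'(x) = 0:
  f'(x) = (16*x + 96)·exp(-2*(x + 6)^2) and exp(-2*(x + 6)^2) > 0 for every x, so f'(x) = 0 ⇔ 16*x + 96 = 0.
  Factor: 16*x + 96 = 16*(x + 6) = 0.
  ⇒ x = -6

f''(x) = 16*(1 - 4*(x + 6)^2)*exp(-2*(x + 6)^2)
Second-derivative test at each critical point:
  f''(-6) = 16 > 0 → local minimum

Critical points: x = -6 (local minimum)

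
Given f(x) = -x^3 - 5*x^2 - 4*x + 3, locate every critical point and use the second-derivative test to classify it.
f'(x) = -3*x^2 - 10*x - 4

Solve f'(x) = 0:
  3*x^2 + 10*x + 4 = 0 has no rational roots; quadratic formula: x = (-10 ± √52)/6.
  ⇒ x = -5/3 - sqrt(13)/3 ≈ -2.8685, -5/3 + sqrt(13)/3 ≈ -0.4648

f''(x) = -6*x - 10
Second-derivative test at each critical point:
  f''(-2.8685) = 7.2111 > 0 → local minimum
  f''(-0.4648) = -7.2111 < 0 → local maximum

Critical points: x = -5/3 - sqrt(13)/3 ≈ -2.8685 (local minimum); x = -5/3 + sqrt(13)/3 ≈ -0.4648 (local maximum)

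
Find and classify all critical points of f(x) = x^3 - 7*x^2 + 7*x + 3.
f'(x) = 3*x^2 - 14*x + 7

Solve f'(x) = 0:
  3*x^2 - 14*x + 7 = 0 has no rational roots; quadratic formula: x = (14 ± √112)/6.
  ⇒ x = 7/3 - 2*sqrt(7)/3 ≈ 0.5695, 2*sqrt(7)/3 + 7/3 ≈ 4.0972

f''(x) = 6*x - 14
Second-derivative test at each critical point:
  f''(0.5695) = -10.5830 < 0 → local maximum
  f''(4.0972) = 10.5830 > 0 → local minimum

Critical points: x = 7/3 - 2*sqrt(7)/3 ≈ 0.5695 (local maximum); x = 2*sqrt(7)/3 + 7/3 ≈ 4.0972 (local minimum)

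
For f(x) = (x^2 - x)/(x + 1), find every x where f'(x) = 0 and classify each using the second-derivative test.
f'(x) = (x^2 + 2*x - 1)/(x^2 + 2*x + 1)

Solve f'(x) = 0:
  f'(x) = (x^2 + 2*x - 1)/(x + 1)^2; the denominator is positive wherever f is defined, so f'(x) = 0 ⇔ x^2 + 2*x - 1 = 0.
  x^2 + 2*x - 1 = 0 has no rational roots; quadratic formula: x = (-2 ± √8)/2.
  ⇒ x = -sqrt(2) - 1 ≈ -2.4142, -1 + sqrt(2) ≈ 0.4142

f''(x) = 4/(x^3 + 3*x^2 + 3*x + 1)
Second-derivative test at each critical point:
  f''(-2.4142) = -1.4142 < 0 → local maximum
  f''(0.4142) = 1.4142 > 0 → local minimum

Critical points: x = -sqrt(2) - 1 ≈ -2.4142 (local maximum); x = -1 + sqrt(2) ≈ 0.4142 (local minimum)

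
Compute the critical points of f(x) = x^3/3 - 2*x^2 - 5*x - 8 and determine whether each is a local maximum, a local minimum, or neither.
f'(x) = x^2 - 4*x - 5

Solve f'(x) = 0:
  Factor: x^2 - 4*x - 5 = (x - 5)*(x + 1) = 0.
  ⇒ x = -1, 5

f''(x) = 2*x - 4
Second-derivative test at each critical point:
  f''(-1) = -6 < 0 → local maximum
  f''(5) = 6 > 0 → local minimum

Critical points: x = -1 (local maximum); x = 5 (local minimum)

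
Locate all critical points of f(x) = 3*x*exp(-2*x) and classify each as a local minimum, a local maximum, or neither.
f'(x) = 3*(1 - 2*x)*exp(-2*x)

Solve f'(x) = 0:
  f'(x) = (3 - 6*x)·exp(-2*x) and exp(-2*x) > 0 for every x, so f'(x) = 0 ⇔ 3 - 6*x = 0.
  Factor: 3 - 6*x = -3*(2*x - 1) = 0.
  ⇒ x = 1/2

f''(x) = 12*(x - 1)*exp(-2*x)
Second-derivative test at each critical point:
  f''(1/2) = -2.2073 < 0 → local maximum

Critical points: x = 1/2 (local maximum)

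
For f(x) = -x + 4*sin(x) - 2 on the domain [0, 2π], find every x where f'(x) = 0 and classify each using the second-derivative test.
f'(x) = 4*cos(x) - 1

Solve f'(x) = 0 on [0, 2π]:
  f'(x) = 0 ⇔ cos(x) = 1/4, i.e. x = ±arccos(1/4) + 2nπ; keep the solutions lying in [0, 2π].
  ⇒ x = acos(1/4) ≈ 1.3181, -acos(1/4) + 2*pi ≈ 4.9651

f''(x) = -4*sin(x)
Second-derivative test at each critical point:
  f''(1.3181) = -3.8730 < 0 → local maximum
  f''(4.9651) = 3.8730 > 0 → local minimum

Critical points: x = acos(1/4) ≈ 1.3181 (local maximum); x = -acos(1/4) + 2*pi ≈ 4.9651 (local minimum)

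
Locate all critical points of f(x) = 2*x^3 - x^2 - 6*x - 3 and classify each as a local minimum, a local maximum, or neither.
f'(x) = 6*x^2 - 2*x - 6

Solve f'(x) = 0:
  Factor: 6*x^2 - 2*x - 6 = 2*(3*x^2 - x - 3); 3*x^2 - x - 3 = 0 has no rational roots; quadratic formula: x = (1 ± √37)/6.
  ⇒ x = 1/6 - sqrt(37)/6 ≈ -0.8471, 1/6 + sqrt(37)/6 ≈ 1.1805

f''(x) = 12*x - 2
Second-derivative test at each critical point:
  f''(-0.8471) = -12.1655 < 0 → local maximum
  f''(1.1805) = 12.1655 > 0 → local minimum

Critical points: x = 1/6 - sqrt(37)/6 ≈ -0.8471 (local maximum); x = 1/6 + sqrt(37)/6 ≈ 1.1805 (local minimum)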